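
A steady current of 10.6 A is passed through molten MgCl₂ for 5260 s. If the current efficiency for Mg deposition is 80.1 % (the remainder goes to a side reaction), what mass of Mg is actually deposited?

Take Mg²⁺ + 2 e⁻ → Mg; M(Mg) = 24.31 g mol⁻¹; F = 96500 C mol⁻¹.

Q = I·t = 10.60 × 5260.0 = 55760 C.
n(e⁻) = 55760/96500 = 0.5778 mol; theoretically n(Mg) = 0.5778/2 = 0.2889 mol, m_theo = 7.023 g.
At 80.1 % efficiency, m_actual = 0.801 × 7.023 = 5.63 g.

5.63 g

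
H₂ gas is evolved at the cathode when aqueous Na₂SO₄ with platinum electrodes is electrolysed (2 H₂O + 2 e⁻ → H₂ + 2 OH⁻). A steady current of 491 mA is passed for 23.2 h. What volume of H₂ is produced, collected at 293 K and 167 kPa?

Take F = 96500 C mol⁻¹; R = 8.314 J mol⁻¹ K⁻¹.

3.10 L

Q = I·t = 0.4910 A × 83520 s = 41010 C.
n(e⁻) = Q/F = 41010 / 96500 = 0.4250 mol.
2 electrons are transferred per H₂ molecule, so n(H₂) = 0.4250 / 2 = 0.2125 mol.
V = nRT/P = (0.2125 × 8.314 × 293) / (167 × 10³ Pa) = 0.00310 m³ = 3.10 L.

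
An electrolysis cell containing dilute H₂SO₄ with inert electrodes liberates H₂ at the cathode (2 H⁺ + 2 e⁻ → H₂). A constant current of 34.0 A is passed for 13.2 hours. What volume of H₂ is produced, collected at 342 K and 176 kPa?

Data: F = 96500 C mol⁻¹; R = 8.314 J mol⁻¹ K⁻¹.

135 L

Q = I·t = 34.00 A × 47520 s = 1616000 C.
n(e⁻) = Q/F = 1616000 / 96500 = 16.74 mol.
2 electrons are transferred per H₂ molecule, so n(H₂) = 16.74 / 2 = 8.371 mol.
V = nRT/P = (8.371 × 8.314 × 342) / (176 × 10³ Pa) = 0.135 m³ = 135 L.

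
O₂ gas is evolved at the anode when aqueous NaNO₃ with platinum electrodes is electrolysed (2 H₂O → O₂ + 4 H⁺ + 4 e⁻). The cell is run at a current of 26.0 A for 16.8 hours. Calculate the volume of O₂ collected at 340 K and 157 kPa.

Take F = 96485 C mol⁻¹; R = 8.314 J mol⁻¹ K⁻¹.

73.4 L

Q = I·t = 26.00 A × 60480 s = 1572000 C.
n(e⁻) = Q/F = 1572000 / 96485 = 16.30 mol.
4 electrons are transferred per O₂ molecule, so n(O₂) = 16.30 / 4 = 4.074 mol.
V = nRT/P = (4.074 × 8.314 × 340) / (157 × 10³ Pa) = 0.0734 m³ = 73.4 L.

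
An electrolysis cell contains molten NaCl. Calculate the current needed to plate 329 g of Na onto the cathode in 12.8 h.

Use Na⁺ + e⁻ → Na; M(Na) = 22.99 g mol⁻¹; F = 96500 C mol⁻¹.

n(Na) = 329 / 22.99 = 14.31 mol.
n(e⁻) = 1 × 14.31 = 14.31 mol.
Q = n(e⁻)·F = 14.31 × 96500 = 1381000 C.
I = Q/t = 1381000 / 46080 s = 30.0 A.

30.0 A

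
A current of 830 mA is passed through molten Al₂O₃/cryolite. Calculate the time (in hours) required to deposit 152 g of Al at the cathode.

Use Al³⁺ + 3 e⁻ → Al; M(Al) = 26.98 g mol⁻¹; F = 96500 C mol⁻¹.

546 h

n(Al) = m/M = 152 / 26.98 = 5.634 mol.
Each Al atom requires 3 electrons, so n(e⁻) = 3 × 5.634 = 16.90 mol.
Q = n(e⁻)·F = 16.90 × 96500 = 1631000 C.
t = Q/I = 1631000 / 0.8300 A = 1965000 s = 546 h.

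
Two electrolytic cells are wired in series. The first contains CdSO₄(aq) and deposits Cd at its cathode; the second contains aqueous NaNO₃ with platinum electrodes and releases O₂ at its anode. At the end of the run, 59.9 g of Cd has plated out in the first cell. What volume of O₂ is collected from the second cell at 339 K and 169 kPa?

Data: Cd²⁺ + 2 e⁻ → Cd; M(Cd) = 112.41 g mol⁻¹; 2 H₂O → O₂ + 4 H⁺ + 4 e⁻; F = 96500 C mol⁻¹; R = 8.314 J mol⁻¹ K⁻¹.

n(Cd) = 59.9 / 112.41 = 0.5329 mol, so n(e⁻) = 2 × 0.5329 = 1.066 mol.
The cells are in series, so the same 1.066 mol of electrons passes through the second cell.
2 H₂O → O₂ + 4 H⁺ + 4 e⁻ — 4 mol e⁻ per mol O₂, so n(O₂) = 1.066/4 = 0.2664 mol.
V = nRT/P = (0.2664 × 8.314 × 339) / (169 × 10³) = 0.00444 m³ = 4.44 L.

4.44 L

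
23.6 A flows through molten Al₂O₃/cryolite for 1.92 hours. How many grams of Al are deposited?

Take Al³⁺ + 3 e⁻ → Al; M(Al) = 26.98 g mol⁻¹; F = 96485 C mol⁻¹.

15.2 g

Q = I·t = 23.60 A × 6912.0 s = 163100 C.
n(e⁻) = Q/F = 163100 / 96485 = 1.691 mol.
Al³⁺ + 3 e⁻ → Al, so n(Al) = n(e⁻)/3 = 0.5636 mol.
m = n·M = 0.5636 × 26.98 = 15.2 g.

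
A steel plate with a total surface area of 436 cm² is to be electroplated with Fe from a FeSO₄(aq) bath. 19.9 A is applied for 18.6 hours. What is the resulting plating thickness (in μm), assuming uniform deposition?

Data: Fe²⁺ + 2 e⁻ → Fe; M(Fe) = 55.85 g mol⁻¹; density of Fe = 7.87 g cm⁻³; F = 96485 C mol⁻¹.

1120 μm

Q = I·t = 19.90 × 66960 = 1333000 C; n(e⁻) = 13.81 mol.
n(Fe) = n(e⁻)/2 = 6.905 mol, so m = 6.905 × 55.85 = 385.7 g.
Volume = m/ρ = 385.7 / 7.87 = 49.00 cm³.
Thickness = V/A = 49.00 / 436 = 0.112 cm = 1120 μm.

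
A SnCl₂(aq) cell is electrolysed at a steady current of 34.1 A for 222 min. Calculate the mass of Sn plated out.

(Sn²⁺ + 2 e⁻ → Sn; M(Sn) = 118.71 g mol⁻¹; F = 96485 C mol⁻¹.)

Q = I·t = 34.10 A × 13320 s = 454200 C.
n(e⁻) = Q/F = 454200 / 96485 = 4.708 mol.
Sn²⁺ + 2 e⁻ → Sn, so n(Sn) = n(e⁻)/2 = 2.354 mol.
m = n·M = 2.354 × 118.71 = 279 g.

279 g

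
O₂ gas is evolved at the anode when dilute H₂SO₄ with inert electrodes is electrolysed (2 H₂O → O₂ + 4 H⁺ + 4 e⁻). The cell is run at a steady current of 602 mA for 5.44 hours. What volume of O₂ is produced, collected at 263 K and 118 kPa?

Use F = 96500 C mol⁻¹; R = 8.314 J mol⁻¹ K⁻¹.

0.566 L

Q = I·t = 0.6020 A × 19584 s = 11790 C.
n(e⁻) = Q/F = 11790 / 96500 = 0.1222 mol.
4 electrons are transferred per O₂ molecule, so n(O₂) = 0.1222 / 4 = 0.03054 mol.
V = nRT/P = (0.03054 × 8.314 × 263) / (118 × 10³ Pa) = 5.66 × 10⁻⁴ m³ = 0.566 L.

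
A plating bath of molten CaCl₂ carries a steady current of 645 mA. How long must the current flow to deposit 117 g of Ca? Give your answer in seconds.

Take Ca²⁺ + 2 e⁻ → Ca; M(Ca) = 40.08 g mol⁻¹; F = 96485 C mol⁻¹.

8.73 × 10⁵ s

n(Ca) = m/M = 117 / 40.08 = 2.919 mol.
Each Ca atom requires 2 electrons, so n(e⁻) = 2 × 2.919 = 5.838 mol.
Q = n(e⁻)·F = 5.838 × 96485 = 563300 C.
t = Q/I = 563300 / 0.6450 A = 873300 s.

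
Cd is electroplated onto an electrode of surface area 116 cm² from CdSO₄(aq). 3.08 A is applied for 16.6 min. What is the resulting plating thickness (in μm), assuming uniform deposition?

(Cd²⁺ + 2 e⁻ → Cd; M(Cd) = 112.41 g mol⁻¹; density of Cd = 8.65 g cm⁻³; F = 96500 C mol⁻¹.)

Q = I·t = 3.080 × 996.00 = 3068 C; n(e⁻) = 0.03179 mol.
n(Cd) = n(e⁻)/2 = 0.01589 mol, so m = 0.01589 × 112.41 = 1.787 g.
Volume = m/ρ = 1.787 / 8.65 = 0.2066 cm³.
Thickness = V/A = 0.2066 / 116 = 0.00178 cm = 17.8 μm.

17.8 μm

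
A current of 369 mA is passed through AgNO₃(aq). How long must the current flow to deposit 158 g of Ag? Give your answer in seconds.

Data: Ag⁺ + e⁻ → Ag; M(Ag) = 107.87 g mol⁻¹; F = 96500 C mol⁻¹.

3.83 × 10⁵ s

n(Ag) = m/M = 158 / 107.87 = 1.465 mol.
Each Ag atom requires 1 electron, so n(e⁻) = 1 × 1.465 = 1.465 mol.
Q = n(e⁻)·F = 1.465 × 96500 = 141300 C.
t = Q/I = 141300 / 0.3690 A = 383100 s.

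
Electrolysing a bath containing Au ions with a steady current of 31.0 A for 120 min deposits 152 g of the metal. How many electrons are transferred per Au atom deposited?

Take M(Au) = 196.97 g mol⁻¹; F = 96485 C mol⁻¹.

3

Q = I·t = 31.00 A × 7200.0 s = 223200 C, so n(e⁻) = 223200/96485 = 2.313 mol.
n(Au) deposited = 152 / 196.97 = 0.7717 mol.
Electrons per atom = n(e⁻)/n(Au) = 2.313 / 0.7717 = 3.00 ≈ 3, so the ion is Au³⁺.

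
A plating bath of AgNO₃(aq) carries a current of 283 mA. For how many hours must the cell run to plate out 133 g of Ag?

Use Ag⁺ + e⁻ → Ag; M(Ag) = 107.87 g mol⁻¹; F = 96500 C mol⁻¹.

n(Ag) = m/M = 133 / 107.87 = 1.233 mol.
Each Ag atom requires 1 electron, so n(e⁻) = 1 × 1.233 = 1.233 mol.
Q = n(e⁻)·F = 1.233 × 96500 = 119000 C.
t = Q/I = 119000 / 0.2830 A = 420400 s = 117 h.

117 h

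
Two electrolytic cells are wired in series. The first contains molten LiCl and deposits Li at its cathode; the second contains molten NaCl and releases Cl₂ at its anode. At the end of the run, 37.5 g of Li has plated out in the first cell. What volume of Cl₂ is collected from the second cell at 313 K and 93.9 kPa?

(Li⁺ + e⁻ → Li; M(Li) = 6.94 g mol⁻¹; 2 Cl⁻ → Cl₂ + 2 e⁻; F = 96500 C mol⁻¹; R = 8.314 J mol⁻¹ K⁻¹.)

74.9 L

n(Li) = 37.5 / 6.94 = 5.403 mol, so n(e⁻) = 1 × 5.403 = 5.403 mol.
The cells are in series, so the same 5.403 mol of electrons passes through the second cell.
2 Cl⁻ → Cl₂ + 2 e⁻ — 2 mol e⁻ per mol Cl₂, so n(Cl₂) = 5.403/2 = 2.702 mol.
V = nRT/P = (2.702 × 8.314 × 313) / (93.9 × 10³) = 0.0749 m³ = 74.9 L.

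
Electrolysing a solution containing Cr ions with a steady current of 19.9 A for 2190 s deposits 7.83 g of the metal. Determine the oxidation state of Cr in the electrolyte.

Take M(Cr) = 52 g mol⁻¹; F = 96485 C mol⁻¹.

+3

Q = I·t = 19.90 A × 2190.0 s = 43580 C, so n(e⁻) = 43580/96485 = 0.4517 mol.
n(Cr) deposited = 7.83 / 52 = 0.1506 mol.
Electrons per atom = n(e⁻)/n(Cr) = 0.4517 / 0.1506 = 3.00 ≈ 3, so the ion is Cr³⁺.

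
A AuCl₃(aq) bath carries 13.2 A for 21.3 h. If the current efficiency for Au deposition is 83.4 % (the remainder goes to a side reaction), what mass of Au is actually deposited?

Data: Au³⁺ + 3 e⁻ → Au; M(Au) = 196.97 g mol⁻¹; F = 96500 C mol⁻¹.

574 g

Q = I·t = 13.20 × 76680 = 1012000 C.
n(e⁻) = 1012000/96500 = 10.49 mol; theoretically n(Au) = 10.49/3 = 3.496 mol, m_theo = 688.7 g.
At 83.4 % efficiency, m_actual = 0.834 × 688.7 = 574 g.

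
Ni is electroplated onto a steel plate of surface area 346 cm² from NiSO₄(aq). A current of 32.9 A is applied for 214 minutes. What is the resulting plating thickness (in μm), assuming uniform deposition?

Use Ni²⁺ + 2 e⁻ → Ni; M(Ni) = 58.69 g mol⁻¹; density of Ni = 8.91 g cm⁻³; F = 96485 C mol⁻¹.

417 μm

Q = I·t = 32.90 × 12840 = 422400 C; n(e⁻) = 4.378 mol.
n(Ni) = n(e⁻)/2 = 2.189 mol, so m = 2.189 × 58.69 = 128.5 g.
Volume = m/ρ = 128.5 / 8.91 = 14.42 cm³.
Thickness = V/A = 14.42 / 346 = 0.0417 cm = 417 μm.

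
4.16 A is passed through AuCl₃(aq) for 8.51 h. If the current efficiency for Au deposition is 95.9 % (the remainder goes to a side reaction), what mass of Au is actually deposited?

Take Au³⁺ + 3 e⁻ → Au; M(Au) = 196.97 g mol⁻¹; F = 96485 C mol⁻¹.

Q = I·t = 4.160 × 30636 = 127400 C.
n(e⁻) = 127400/96485 = 1.321 mol; theoretically n(Au) = 1.321/3 = 0.4403 mol, m_theo = 86.73 g.
At 95.9 % efficiency, m_actual = 0.959 × 86.73 = 83.2 g.

83.2 g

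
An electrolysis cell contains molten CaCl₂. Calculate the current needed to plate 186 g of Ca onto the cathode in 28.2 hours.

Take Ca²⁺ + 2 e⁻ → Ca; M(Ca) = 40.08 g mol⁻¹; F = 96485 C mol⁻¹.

8.82 A

n(Ca) = 186 / 40.08 = 4.641 mol.
n(e⁻) = 2 × 4.641 = 9.281 mol.
Q = n(e⁻)·F = 9.281 × 96485 = 895500 C.
I = Q/t = 895500 / 101520 s = 8.82 A.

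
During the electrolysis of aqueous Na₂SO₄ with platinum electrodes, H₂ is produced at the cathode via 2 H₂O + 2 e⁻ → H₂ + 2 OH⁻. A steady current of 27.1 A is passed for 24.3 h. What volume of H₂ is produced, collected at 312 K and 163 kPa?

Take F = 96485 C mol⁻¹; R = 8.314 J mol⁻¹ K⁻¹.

Q = I·t = 27.10 A × 87480 s = 2371000 C.
n(e⁻) = Q/F = 2371000 / 96485 = 24.57 mol.
2 electrons are transferred per H₂ molecule, so n(H₂) = 24.57 / 2 = 12.29 mol.
V = nRT/P = (12.29 × 8.314 × 312) / (163 × 10³ Pa) = 0.196 m³ = 196 L.

196 L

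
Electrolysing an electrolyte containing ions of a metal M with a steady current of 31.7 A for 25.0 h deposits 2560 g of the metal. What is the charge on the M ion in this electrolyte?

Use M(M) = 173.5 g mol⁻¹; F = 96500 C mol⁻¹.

Q = I·t = 31.70 A × 90000 s = 2853000 C, so n(e⁻) = 2853000/96500 = 29.56 mol.
n(M) deposited = 2560 / 173.5 = 14.76 mol.
Electrons per atom = n(e⁻)/n(M) = 29.56 / 14.76 = 2.00 ≈ 2, so the ion is M²⁺.

+2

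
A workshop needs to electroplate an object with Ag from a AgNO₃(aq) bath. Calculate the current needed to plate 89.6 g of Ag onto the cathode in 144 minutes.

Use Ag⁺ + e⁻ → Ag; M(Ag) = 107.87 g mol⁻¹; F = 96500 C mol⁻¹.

9.28 A

n(Ag) = 89.6 / 107.87 = 0.8306 mol.
n(e⁻) = 1 × 0.8306 = 0.8306 mol.
Q = n(e⁻)·F = 0.8306 × 96500 = 80160 C.
I = Q/t = 80160 / 8640.0 s = 9.28 A.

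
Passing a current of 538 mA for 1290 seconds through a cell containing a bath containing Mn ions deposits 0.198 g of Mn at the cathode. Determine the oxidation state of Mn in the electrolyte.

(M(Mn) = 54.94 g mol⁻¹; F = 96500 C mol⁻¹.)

Q = I·t = 0.5380 A × 1290.0 s = 694.0 C, so n(e⁻) = 694.0/96500 = 0.007192 mol.
n(Mn) deposited = 0.198 / 54.94 = 0.003604 mol.
Electrons per atom = n(e⁻)/n(Mn) = 0.007192 / 0.003604 = 2.00 ≈ 2, so the ion is Mn²⁺.

+2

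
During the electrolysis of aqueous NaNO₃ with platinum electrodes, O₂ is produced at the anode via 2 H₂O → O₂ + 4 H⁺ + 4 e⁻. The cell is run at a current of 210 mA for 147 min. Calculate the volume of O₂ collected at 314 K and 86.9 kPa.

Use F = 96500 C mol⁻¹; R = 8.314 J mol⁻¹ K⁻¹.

0.144 L

Q = I·t = 0.2100 A × 8820.0 s = 1852 C.
n(e⁻) = Q/F = 1852 / 96500 = 0.01919 mol.
4 electrons are transferred per O₂ molecule, so n(O₂) = 0.01919 / 4 = 0.004798 mol.
V = nRT/P = (0.004798 × 8.314 × 314) / (86.9 × 10³ Pa) = 1.44 × 10⁻⁴ m³ = 0.144 L.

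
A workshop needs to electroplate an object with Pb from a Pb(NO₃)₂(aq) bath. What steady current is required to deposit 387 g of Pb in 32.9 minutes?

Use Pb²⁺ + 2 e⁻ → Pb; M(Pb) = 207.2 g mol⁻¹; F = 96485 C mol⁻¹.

183 A

n(Pb) = 387 / 207.2 = 1.868 mol.
n(e⁻) = 2 × 1.868 = 3.736 mol.
Q = n(e⁻)·F = 3.736 × 96485 = 360400 C.
I = Q/t = 360400 / 1974.0 s = 183 A.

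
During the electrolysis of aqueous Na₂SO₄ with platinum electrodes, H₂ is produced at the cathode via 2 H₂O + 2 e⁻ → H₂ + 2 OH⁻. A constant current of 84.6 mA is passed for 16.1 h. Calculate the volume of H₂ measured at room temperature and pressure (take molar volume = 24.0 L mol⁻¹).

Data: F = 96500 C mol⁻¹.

0.610 L

Q = I·t = 0.08460 A × 57960 s = 4903 C.
n(e⁻) = Q/F = 4903 / 96500 = 0.05081 mol.
2 electrons are transferred per H₂ molecule, so n(H₂) = 0.05081 / 2 = 0.02541 mol.
V = n × V_m = 0.02541 × 24.0 = 0.610 L.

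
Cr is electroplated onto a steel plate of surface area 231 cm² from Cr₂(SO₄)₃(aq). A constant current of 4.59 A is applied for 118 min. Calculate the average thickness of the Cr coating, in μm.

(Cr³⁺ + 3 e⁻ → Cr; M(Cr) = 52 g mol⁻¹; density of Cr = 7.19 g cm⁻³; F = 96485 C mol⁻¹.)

35.2 μm

Q = I·t = 4.590 × 7080.0 = 32500 C; n(e⁻) = 0.3368 mol.
n(Cr) = n(e⁻)/3 = 0.1123 mol, so m = 0.1123 × 52 = 5.838 g.
Volume = m/ρ = 5.838 / 7.19 = 0.8120 cm³.
Thickness = V/A = 0.8120 / 231 = 0.00352 cm = 35.2 μm.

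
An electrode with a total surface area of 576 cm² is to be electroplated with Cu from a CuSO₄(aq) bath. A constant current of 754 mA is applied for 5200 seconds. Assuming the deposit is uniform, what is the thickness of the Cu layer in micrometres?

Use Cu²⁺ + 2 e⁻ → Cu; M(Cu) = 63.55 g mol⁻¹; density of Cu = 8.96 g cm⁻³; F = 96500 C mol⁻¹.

2.50 μm

Q = I·t = 0.7540 × 5200.0 = 3921 C; n(e⁻) = 0.04063 mol.
n(Cu) = n(e⁻)/2 = 0.02032 mol, so m = 0.02032 × 63.55 = 1.291 g.
Volume = m/ρ = 1.291 / 8.96 = 0.1441 cm³.
Thickness = V/A = 0.1441 / 576 = 2.50 × 10⁻⁴ cm = 2.50 μm.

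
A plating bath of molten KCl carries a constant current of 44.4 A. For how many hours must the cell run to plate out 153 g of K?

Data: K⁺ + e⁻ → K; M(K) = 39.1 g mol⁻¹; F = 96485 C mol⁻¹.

n(K) = m/M = 153 / 39.1 = 3.913 mol.
Each K atom requires 1 electron, so n(e⁻) = 1 × 3.913 = 3.913 mol.
Q = n(e⁻)·F = 3.913 × 96485 = 377600 C.
t = Q/I = 377600 / 44.40 A = 8503 s = 2.36 h.

2.36 h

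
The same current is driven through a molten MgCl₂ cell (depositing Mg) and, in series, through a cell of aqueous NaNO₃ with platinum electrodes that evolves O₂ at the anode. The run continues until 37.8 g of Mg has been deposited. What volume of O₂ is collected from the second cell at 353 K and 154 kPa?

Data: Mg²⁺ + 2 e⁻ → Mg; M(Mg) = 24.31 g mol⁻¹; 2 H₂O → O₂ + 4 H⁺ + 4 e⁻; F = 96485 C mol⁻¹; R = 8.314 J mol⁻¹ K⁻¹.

n(Mg) = 37.8 / 24.31 = 1.555 mol, so n(e⁻) = 2 × 1.555 = 3.110 mol.
The cells are in series, so the same 3.110 mol of electrons passes through the second cell.
2 H₂O → O₂ + 4 H⁺ + 4 e⁻ — 4 mol e⁻ per mol O₂, so n(O₂) = 3.110/4 = 0.7775 mol.
V = nRT/P = (0.7775 × 8.314 × 353) / (154 × 10³) = 0.0148 m³ = 14.8 L.

14.8 L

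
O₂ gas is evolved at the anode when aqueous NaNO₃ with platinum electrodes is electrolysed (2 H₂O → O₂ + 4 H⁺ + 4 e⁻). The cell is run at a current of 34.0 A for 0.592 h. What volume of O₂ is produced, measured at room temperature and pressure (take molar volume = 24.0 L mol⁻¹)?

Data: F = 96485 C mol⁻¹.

4.51 L

Q = I·t = 34.00 A × 2131.2 s = 72460 C.
n(e⁻) = Q/F = 72460 / 96485 = 0.7510 mol.
4 electrons are transferred per O₂ molecule, so n(O₂) = 0.7510 / 4 = 0.1878 mol.
V = n × V_m = 0.1878 × 24.0 = 4.51 L.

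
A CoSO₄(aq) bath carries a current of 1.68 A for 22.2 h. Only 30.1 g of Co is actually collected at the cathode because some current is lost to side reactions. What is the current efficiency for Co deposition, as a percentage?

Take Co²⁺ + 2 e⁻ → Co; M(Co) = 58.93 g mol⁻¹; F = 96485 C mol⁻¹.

73.4 %

Q = I·t = 1.680 × 79920 = 134300 C; n(e⁻) = 134300/96485 = 1.392 mol.
Theoretical n(Co) = n(e⁻)/2 = 0.6958 mol, i.e. m_theo = 0.6958 × 58.93 = 41.00 g.
Efficiency = m_actual / m_theo = 30.1 / 41.00 = 73.4 %.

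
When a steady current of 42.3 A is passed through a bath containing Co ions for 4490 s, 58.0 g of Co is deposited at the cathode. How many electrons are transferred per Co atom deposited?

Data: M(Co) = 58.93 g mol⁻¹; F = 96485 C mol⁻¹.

2

Q = I·t = 42.30 A × 4490.0 s = 189900 C, so n(e⁻) = 189900/96485 = 1.968 mol.
n(Co) deposited = 58.0 / 58.93 = 0.9842 mol.
Electrons per atom = n(e⁻)/n(Co) = 1.968 / 0.9842 = 2.00 ≈ 2, so the ion is Co²⁺.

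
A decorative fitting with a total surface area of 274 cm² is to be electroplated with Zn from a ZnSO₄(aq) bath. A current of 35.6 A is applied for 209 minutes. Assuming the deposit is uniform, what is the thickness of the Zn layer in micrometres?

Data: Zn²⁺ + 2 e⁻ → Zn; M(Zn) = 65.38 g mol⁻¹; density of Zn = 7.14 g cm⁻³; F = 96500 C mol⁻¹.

773 μm

Q = I·t = 35.60 × 12540 = 446400 C; n(e⁻) = 4.626 mol.
n(Zn) = n(e⁻)/2 = 2.313 mol, so m = 2.313 × 65.38 = 151.2 g.
Volume = m/ρ = 151.2 / 7.14 = 21.18 cm³.
Thickness = V/A = 21.18 / 274 = 0.0773 cm = 773 μm.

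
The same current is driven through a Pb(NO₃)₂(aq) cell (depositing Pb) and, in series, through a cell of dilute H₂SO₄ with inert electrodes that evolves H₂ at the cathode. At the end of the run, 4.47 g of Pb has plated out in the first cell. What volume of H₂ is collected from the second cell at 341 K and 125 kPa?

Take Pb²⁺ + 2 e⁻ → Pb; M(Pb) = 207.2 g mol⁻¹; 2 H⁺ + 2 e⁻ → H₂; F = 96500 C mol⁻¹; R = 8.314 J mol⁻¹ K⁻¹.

n(Pb) = 4.47 / 207.2 = 0.02157 mol, so n(e⁻) = 2 × 0.02157 = 0.04315 mol.
The cells are in series, so the same 0.04315 mol of electrons passes through the second cell.
2 H⁺ + 2 e⁻ → H₂ — 2 mol e⁻ per mol H₂, so n(H₂) = 0.04315/2 = 0.02157 mol.
V = nRT/P = (0.02157 × 8.314 × 341) / (125 × 10³) = 4.89 × 10⁻⁴ m³ = 0.489 L.

0.489 L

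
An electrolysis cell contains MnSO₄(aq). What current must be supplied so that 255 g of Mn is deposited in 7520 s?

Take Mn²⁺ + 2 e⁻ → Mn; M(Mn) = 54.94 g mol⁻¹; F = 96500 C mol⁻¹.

119 A

n(Mn) = 255 / 54.94 = 4.641 mol.
n(e⁻) = 2 × 4.641 = 9.283 mol.
Q = n(e⁻)·F = 9.283 × 96500 = 895800 C.
I = Q/t = 895800 / 7520.0 s = 119 A.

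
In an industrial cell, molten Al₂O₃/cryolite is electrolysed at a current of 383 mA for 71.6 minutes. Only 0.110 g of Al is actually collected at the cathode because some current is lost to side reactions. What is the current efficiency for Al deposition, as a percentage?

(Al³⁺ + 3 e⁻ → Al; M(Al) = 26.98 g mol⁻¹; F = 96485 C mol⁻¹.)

Q = I·t = 0.3830 × 4296.0 = 1645 C; n(e⁻) = 1645/96485 = 0.01705 mol.
Theoretical n(Al) = n(e⁻)/3 = 0.005684 mol, i.e. m_theo = 0.005684 × 26.98 = 0.1534 g.
Efficiency = m_actual / m_theo = 0.110 / 0.1534 = 71.7 %.

71.7 %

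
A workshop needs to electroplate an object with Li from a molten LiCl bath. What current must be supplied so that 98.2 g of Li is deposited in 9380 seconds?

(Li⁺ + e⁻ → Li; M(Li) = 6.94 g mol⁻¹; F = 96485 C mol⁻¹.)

146 A

n(Li) = 98.2 / 6.94 = 14.15 mol.
n(e⁻) = 1 × 14.15 = 14.15 mol.
Q = n(e⁻)·F = 14.15 × 96485 = 1365000 C.
I = Q/t = 1365000 / 9380.0 s = 146 A.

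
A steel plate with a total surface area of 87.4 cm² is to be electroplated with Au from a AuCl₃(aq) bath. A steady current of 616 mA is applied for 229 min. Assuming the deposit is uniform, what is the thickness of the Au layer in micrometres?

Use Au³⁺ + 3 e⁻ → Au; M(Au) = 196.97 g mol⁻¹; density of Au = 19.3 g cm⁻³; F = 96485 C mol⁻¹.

34.1 μm

Q = I·t = 0.6160 × 13740 = 8464 C; n(e⁻) = 0.08772 mol.
n(Au) = n(e⁻)/3 = 0.02924 mol, so m = 0.02924 × 196.97 = 5.760 g.
Volume = m/ρ = 5.760 / 19.3 = 0.2984 cm³.
Thickness = V/A = 0.2984 / 87.4 = 0.00341 cm = 34.1 μm.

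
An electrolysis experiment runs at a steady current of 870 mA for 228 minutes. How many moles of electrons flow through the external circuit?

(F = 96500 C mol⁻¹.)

0.123 mol

Q = I·t = 0.8700 A × 13680 s = 11900 C.
n(e⁻) = Q/F = 11900 / 96500 = 0.123 mol.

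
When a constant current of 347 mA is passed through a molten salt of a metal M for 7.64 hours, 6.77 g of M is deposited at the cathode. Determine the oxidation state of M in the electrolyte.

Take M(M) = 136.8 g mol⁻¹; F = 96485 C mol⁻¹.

Q = I·t = 0.3470 A × 27504 s = 9544 C, so n(e⁻) = 9544/96485 = 0.09892 mol.
n(M) deposited = 6.77 / 136.8 = 0.04949 mol.
Electrons per atom = n(e⁻)/n(M) = 0.09892 / 0.04949 = 2.00 ≈ 2, so the ion is M²⁺.

+2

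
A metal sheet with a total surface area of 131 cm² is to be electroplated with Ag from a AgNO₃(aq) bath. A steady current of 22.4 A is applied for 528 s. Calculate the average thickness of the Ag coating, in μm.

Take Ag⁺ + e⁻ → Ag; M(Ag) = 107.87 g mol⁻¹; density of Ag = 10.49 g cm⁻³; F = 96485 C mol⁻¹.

Q = I·t = 22.40 × 528.00 = 11830 C; n(e⁻) = 0.1226 mol.
n(Ag) = n(e⁻)/1 = 0.1226 mol, so m = 0.1226 × 107.87 = 13.22 g.
Volume = m/ρ = 13.22 / 10.49 = 1.261 cm³.
Thickness = V/A = 1.261 / 131 = 0.00962 cm = 96.2 μm.

96.2 μm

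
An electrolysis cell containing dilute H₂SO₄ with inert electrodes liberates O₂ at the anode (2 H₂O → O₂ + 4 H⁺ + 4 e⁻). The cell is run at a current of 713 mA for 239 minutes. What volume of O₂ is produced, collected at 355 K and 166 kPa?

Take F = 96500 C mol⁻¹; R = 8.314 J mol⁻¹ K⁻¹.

0.471 L

Q = I·t = 0.7130 A × 14340 s = 10220 C.
n(e⁻) = Q/F = 10220 / 96500 = 0.1060 mol.
4 electrons are transferred per O₂ molecule, so n(O₂) = 0.1060 / 4 = 0.02649 mol.
V = nRT/P = (0.02649 × 8.314 × 355) / (166 × 10³ Pa) = 4.71 × 10⁻⁴ m³ = 0.471 L.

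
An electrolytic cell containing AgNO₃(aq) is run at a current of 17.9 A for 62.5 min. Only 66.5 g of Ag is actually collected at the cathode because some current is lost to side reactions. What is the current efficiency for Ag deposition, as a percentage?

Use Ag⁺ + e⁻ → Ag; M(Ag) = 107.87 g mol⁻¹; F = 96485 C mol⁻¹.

88.6 %

Q = I·t = 17.90 × 3750.0 = 67120 C; n(e⁻) = 67120/96485 = 0.6957 mol.
Theoretical n(Ag) = n(e⁻)/1 = 0.6957 mol, i.e. m_theo = 0.6957 × 107.87 = 75.05 g.
Efficiency = m_actual / m_theo = 66.5 / 75.05 = 88.6 %.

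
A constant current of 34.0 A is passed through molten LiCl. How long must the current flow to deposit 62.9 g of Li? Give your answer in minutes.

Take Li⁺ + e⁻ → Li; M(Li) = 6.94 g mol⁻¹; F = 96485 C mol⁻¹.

n(Li) = m/M = 62.9 / 6.94 = 9.063 mol.
Each Li atom requires 1 electron, so n(e⁻) = 1 × 9.063 = 9.063 mol.
Q = n(e⁻)·F = 9.063 × 96485 = 874500 C.
t = Q/I = 874500 / 34.00 A = 25720 s = 429 min.

429 min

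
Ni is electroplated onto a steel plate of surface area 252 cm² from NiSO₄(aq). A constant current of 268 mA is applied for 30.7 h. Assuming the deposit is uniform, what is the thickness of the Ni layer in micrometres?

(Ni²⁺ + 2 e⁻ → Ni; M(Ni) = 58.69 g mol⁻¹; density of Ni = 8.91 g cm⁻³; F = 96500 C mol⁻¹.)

Q = I·t = 0.2680 × 110520 = 29620 C; n(e⁻) = 0.3069 mol.
n(Ni) = n(e⁻)/2 = 0.1535 mol, so m = 0.1535 × 58.69 = 9.007 g.
Volume = m/ρ = 9.007 / 8.91 = 1.011 cm³.
Thickness = V/A = 1.011 / 252 = 0.00401 cm = 40.1 μm.

40.1 μm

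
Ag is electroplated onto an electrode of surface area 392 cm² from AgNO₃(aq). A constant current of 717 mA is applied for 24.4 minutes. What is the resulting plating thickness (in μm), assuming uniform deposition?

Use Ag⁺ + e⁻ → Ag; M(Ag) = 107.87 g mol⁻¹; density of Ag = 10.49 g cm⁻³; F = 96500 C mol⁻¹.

Q = I·t = 0.7170 × 1464.0 = 1050 C; n(e⁻) = 0.01088 mol.
n(Ag) = n(e⁻)/1 = 0.01088 mol, so m = 0.01088 × 107.87 = 1.173 g.
Volume = m/ρ = 1.173 / 10.49 = 0.1119 cm³.
Thickness = V/A = 0.1119 / 392 = 2.85 × 10⁻⁴ cm = 2.85 μm.

2.85 μm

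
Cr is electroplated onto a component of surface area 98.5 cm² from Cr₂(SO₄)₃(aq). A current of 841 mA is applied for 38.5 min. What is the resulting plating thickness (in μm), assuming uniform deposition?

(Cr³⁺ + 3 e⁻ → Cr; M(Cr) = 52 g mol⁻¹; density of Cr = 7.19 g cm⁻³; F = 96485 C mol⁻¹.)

Q = I·t = 0.8410 × 2310.0 = 1943 C; n(e⁻) = 0.02013 mol.
n(Cr) = n(e⁻)/3 = 0.006712 mol, so m = 0.006712 × 52 = 0.3490 g.
Volume = m/ρ = 0.3490 / 7.19 = 0.04854 cm³.
Thickness = V/A = 0.04854 / 98.5 = 4.93 × 10⁻⁴ cm = 4.93 μm.

4.93 μm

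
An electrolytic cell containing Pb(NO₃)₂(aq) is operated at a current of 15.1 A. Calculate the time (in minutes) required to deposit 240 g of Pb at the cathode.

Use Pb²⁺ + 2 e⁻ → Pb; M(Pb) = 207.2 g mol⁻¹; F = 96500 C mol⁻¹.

247 min

n(Pb) = m/M = 240 / 207.2 = 1.158 mol.
Each Pb atom requires 2 electrons, so n(e⁻) = 2 × 1.158 = 2.317 mol.
Q = n(e⁻)·F = 2.317 × 96500 = 223600 C.
t = Q/I = 223600 / 15.10 A = 14800 s = 247 min.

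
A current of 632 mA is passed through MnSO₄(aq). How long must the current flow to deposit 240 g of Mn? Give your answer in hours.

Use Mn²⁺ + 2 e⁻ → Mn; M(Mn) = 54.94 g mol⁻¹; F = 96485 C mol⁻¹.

371 h

n(Mn) = m/M = 240 / 54.94 = 4.368 mol.
Each Mn atom requires 2 electrons, so n(e⁻) = 2 × 4.368 = 8.737 mol.
Q = n(e⁻)·F = 8.737 × 96485 = 843000 C.
t = Q/I = 843000 / 0.6320 A = 1334000 s = 371 h.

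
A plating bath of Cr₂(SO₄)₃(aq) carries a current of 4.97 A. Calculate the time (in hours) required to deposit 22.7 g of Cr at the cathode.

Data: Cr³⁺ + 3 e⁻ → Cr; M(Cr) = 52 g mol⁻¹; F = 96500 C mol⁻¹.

n(Cr) = m/M = 22.7 / 52 = 0.4365 mol.
Each Cr atom requires 3 electrons, so n(e⁻) = 3 × 0.4365 = 1.310 mol.
Q = n(e⁻)·F = 1.310 × 96500 = 126400 C.
t = Q/I = 126400 / 4.970 A = 25430 s = 7.06 h.

7.06 h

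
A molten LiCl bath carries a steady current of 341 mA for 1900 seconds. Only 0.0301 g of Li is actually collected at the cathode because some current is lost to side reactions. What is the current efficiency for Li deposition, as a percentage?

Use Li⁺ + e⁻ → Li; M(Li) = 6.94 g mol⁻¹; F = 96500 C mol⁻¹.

64.6 %

Q = I·t = 0.3410 × 1900.0 = 647.9 C; n(e⁻) = 647.9/96500 = 0.006714 mol.
Theoretical n(Li) = n(e⁻)/1 = 0.006714 mol, i.e. m_theo = 0.006714 × 6.94 = 0.04660 g.
Efficiency = m_actual / m_theo = 0.0301 / 0.04660 = 64.6 %.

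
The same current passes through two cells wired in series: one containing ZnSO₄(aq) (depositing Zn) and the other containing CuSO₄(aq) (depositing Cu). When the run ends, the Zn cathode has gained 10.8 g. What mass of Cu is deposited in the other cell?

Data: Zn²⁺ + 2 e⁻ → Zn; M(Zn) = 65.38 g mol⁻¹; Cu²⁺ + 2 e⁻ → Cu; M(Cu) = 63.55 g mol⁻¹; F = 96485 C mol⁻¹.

10.5 g

n(Zn) = 10.8 / 65.38 = 0.1652 mol.
Since Zn²⁺ + 2 e⁻ → Zn, n(e⁻) passed = 2 × 0.1652 = 0.3304 mol.
Cells in series carry the same charge, so the same 0.3304 mol of electrons passes through cell 2.
Cu²⁺ + 2 e⁻ → Cu, so n(Cu) = 0.3304 / 2 = 0.1652 mol.
m(Cu) = 0.1652 × 63.55 = 10.5 g.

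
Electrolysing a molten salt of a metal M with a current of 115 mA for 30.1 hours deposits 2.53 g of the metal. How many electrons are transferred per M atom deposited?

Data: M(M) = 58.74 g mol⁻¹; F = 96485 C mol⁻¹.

Q = I·t = 0.1150 A × 108360 s = 12460 C, so n(e⁻) = 12460/96485 = 0.1292 mol.
n(M) deposited = 2.53 / 58.74 = 0.04307 mol.
Electrons per atom = n(e⁻)/n(M) = 0.1292 / 0.04307 = 3.00 ≈ 3, so the ion is M³⁺.

3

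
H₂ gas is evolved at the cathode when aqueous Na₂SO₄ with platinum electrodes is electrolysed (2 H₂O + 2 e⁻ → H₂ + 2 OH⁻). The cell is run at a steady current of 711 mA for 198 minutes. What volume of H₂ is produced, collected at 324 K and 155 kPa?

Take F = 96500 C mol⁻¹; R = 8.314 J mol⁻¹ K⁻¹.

0.761 L

Q = I·t = 0.7110 A × 11880 s = 8447 C.
n(e⁻) = Q/F = 8447 / 96500 = 0.08753 mol.
2 electrons are transferred per H₂ molecule, so n(H₂) = 0.08753 / 2 = 0.04377 mol.
V = nRT/P = (0.04377 × 8.314 × 324) / (155 × 10³ Pa) = 7.61 × 10⁻⁴ m³ = 0.761 L.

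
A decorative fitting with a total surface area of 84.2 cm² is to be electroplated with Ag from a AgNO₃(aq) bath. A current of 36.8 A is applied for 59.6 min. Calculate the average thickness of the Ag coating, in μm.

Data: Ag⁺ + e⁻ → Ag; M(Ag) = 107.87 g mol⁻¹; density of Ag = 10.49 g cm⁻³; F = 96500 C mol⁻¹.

Q = I·t = 36.80 × 3576.0 = 131600 C; n(e⁻) = 1.364 mol.
n(Ag) = n(e⁻)/1 = 1.364 mol, so m = 1.364 × 107.87 = 147.1 g.
Volume = m/ρ = 147.1 / 10.49 = 14.02 cm³.
Thickness = V/A = 14.02 / 84.2 = 0.167 cm = 1670 μm.

1670 μm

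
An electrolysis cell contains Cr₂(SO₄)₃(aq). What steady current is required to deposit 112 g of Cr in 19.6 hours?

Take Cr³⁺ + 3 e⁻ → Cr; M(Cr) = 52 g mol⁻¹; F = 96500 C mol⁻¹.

8.84 A

n(Cr) = 112 / 52 = 2.154 mol.
n(e⁻) = 3 × 2.154 = 6.462 mol.
Q = n(e⁻)·F = 6.462 × 96500 = 623500 C.
I = Q/t = 623500 / 70560 s = 8.84 A.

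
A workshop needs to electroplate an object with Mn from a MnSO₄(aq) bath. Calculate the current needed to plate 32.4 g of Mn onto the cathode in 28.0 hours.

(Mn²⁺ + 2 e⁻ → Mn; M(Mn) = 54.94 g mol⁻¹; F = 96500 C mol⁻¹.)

n(Mn) = 32.4 / 54.94 = 0.5897 mol.
n(e⁻) = 2 × 0.5897 = 1.179 mol.
Q = n(e⁻)·F = 1.179 × 96500 = 113800 C.
I = Q/t = 113800 / 100800 s = 1.13 A.

1.13 A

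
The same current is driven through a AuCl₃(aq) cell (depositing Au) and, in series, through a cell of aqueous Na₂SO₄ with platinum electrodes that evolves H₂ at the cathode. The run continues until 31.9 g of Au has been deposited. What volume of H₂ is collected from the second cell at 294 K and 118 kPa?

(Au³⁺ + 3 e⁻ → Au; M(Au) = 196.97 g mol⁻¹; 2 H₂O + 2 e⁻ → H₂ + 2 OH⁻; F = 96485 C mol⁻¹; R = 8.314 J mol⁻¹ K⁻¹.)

n(Au) = 31.9 / 196.97 = 0.1620 mol, so n(e⁻) = 3 × 0.1620 = 0.4859 mol.
The cells are in series, so the same 0.4859 mol of electrons passes through the second cell.
2 H₂O + 2 e⁻ → H₂ + 2 OH⁻ — 2 mol e⁻ per mol H₂, so n(H₂) = 0.4859/2 = 0.2429 mol.
V = nRT/P = (0.2429 × 8.314 × 294) / (118 × 10³) = 0.00503 m³ = 5.03 L.

5.03 L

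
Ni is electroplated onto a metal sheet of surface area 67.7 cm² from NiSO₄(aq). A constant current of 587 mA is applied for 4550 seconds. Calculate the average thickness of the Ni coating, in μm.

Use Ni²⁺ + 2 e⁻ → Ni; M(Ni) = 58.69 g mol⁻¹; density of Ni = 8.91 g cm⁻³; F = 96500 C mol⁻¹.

13.5 μm

Q = I·t = 0.5870 × 4550.0 = 2671 C; n(e⁻) = 0.02768 mol.
n(Ni) = n(e⁻)/2 = 0.01384 mol, so m = 0.01384 × 58.69 = 0.8122 g.
Volume = m/ρ = 0.8122 / 8.91 = 0.09115 cm³.
Thickness = V/A = 0.09115 / 67.7 = 0.00135 cm = 13.5 μm.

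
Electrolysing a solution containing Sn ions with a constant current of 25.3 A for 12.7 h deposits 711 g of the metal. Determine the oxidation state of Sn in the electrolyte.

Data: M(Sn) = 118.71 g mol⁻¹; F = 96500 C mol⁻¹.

Q = I·t = 25.30 A × 45720 s = 1157000 C, so n(e⁻) = 1157000/96500 = 11.99 mol.
n(Sn) deposited = 711 / 118.71 = 5.989 mol.
Electrons per atom = n(e⁻)/n(Sn) = 11.99 / 5.989 = 2.00 ≈ 2, so the ion is Sn²⁺.

+2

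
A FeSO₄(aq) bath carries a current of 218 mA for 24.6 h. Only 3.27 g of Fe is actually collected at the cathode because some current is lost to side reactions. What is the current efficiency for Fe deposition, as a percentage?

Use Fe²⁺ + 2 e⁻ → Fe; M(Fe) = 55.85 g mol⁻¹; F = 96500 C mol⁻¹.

58.5 %

Q = I·t = 0.2180 × 88560 = 19310 C; n(e⁻) = 19310/96500 = 0.2001 mol.
Theoretical n(Fe) = n(e⁻)/2 = 0.1000 mol, i.e. m_theo = 0.1000 × 55.85 = 5.587 g.
Efficiency = m_actual / m_theo = 3.27 / 5.587 = 58.5 %.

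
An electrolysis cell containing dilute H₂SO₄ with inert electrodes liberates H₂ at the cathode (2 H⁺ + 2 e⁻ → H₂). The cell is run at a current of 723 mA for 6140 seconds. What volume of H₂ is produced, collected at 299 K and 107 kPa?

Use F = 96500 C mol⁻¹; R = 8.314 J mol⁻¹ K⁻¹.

0.534 L

Q = I·t = 0.7230 A × 6140.0 s = 4439 C.
n(e⁻) = Q/F = 4439 / 96500 = 0.04600 mol.
2 electrons are transferred per H₂ molecule, so n(H₂) = 0.04600 / 2 = 0.02300 mol.
V = nRT/P = (0.02300 × 8.314 × 299) / (107 × 10³ Pa) = 5.34 × 10⁻⁴ m³ = 0.534 L.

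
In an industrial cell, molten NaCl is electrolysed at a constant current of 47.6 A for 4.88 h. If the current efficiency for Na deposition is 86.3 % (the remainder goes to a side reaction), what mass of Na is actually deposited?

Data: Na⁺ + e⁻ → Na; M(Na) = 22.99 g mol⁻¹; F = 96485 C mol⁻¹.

Q = I·t = 47.60 × 17568 = 836200 C.
n(e⁻) = 836200/96485 = 8.667 mol; theoretically n(Na) = 8.667/1 = 8.667 mol, m_theo = 199.3 g.
At 86.3 % efficiency, m_actual = 0.863 × 199.3 = 172 g.

172 g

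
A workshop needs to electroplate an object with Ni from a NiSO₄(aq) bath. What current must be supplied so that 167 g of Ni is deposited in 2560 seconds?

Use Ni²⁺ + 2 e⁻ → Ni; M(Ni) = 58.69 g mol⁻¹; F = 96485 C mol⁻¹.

214 A

n(Ni) = 167 / 58.69 = 2.845 mol.
n(e⁻) = 2 × 2.845 = 5.691 mol.
Q = n(e⁻)·F = 5.691 × 96485 = 549100 C.
I = Q/t = 549100 / 2560.0 s = 214 A.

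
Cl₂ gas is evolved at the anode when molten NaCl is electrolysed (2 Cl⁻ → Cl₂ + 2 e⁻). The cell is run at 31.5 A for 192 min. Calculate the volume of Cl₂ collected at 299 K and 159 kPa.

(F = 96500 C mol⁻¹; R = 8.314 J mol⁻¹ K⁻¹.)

Q = I·t = 31.50 A × 11520 s = 362900 C.
n(e⁻) = Q/F = 362900 / 96500 = 3.760 mol.
2 electrons are transferred per Cl₂ molecule, so n(Cl₂) = 3.760 / 2 = 1.880 mol.
V = nRT/P = (1.880 × 8.314 × 299) / (159 × 10³ Pa) = 0.0294 m³ = 29.4 L.

29.4 L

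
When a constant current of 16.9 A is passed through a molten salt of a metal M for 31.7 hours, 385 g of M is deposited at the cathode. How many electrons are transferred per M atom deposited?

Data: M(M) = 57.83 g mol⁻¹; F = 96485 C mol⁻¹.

3

Q = I·t = 16.90 A × 114120 s = 1929000 C, so n(e⁻) = 1929000/96485 = 19.99 mol.
n(M) deposited = 385 / 57.83 = 6.657 mol.
Electrons per atom = n(e⁻)/n(M) = 19.99 / 6.657 = 3.00 ≈ 3, so the ion is M³⁺.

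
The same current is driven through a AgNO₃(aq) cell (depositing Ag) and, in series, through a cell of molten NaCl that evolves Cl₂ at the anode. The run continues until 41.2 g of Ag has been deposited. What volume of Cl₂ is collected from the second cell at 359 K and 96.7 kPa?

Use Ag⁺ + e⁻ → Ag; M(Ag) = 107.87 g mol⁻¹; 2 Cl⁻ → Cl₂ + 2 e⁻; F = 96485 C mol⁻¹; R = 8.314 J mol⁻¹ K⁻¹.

5.89 L

n(Ag) = 41.2 / 107.87 = 0.3819 mol, so n(e⁻) = 1 × 0.3819 = 0.3819 mol.
The cells are in series, so the same 0.3819 mol of electrons passes through the second cell.
2 Cl⁻ → Cl₂ + 2 e⁻ — 2 mol e⁻ per mol Cl₂, so n(Cl₂) = 0.3819/2 = 0.1910 mol.
V = nRT/P = (0.1910 × 8.314 × 359) / (96.7 × 10³) = 0.00589 m³ = 5.89 L.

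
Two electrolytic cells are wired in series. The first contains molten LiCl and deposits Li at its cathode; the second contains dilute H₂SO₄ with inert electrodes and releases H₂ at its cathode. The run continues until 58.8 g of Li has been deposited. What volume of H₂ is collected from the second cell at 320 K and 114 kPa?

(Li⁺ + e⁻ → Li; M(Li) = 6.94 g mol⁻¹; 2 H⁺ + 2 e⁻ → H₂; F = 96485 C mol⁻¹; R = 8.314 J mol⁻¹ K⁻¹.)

n(Li) = 58.8 / 6.94 = 8.473 mol, so n(e⁻) = 1 × 8.473 = 8.473 mol.
The cells are in series, so the same 8.473 mol of electrons passes through the second cell.
2 H⁺ + 2 e⁻ → H₂ — 2 mol e⁻ per mol H₂, so n(H₂) = 8.473/2 = 4.236 mol.
V = nRT/P = (4.236 × 8.314 × 320) / (114 × 10³) = 0.0989 m³ = 98.9 L.

98.9 L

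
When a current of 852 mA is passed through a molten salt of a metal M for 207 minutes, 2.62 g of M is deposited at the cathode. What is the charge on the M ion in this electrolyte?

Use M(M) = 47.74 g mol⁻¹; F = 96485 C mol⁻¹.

Q = I·t = 0.8520 A × 12420 s = 10580 C, so n(e⁻) = 10580/96485 = 0.1097 mol.
n(M) deposited = 2.62 / 47.74 = 0.05488 mol.
Electrons per atom = n(e⁻)/n(M) = 0.1097 / 0.05488 = 2.00 ≈ 2, so the ion is M²⁺.

+2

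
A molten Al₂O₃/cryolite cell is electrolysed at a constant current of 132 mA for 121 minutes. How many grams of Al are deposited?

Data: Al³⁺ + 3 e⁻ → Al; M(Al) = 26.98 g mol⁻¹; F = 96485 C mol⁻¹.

0.0893 g

Q = I·t = 0.1320 A × 7260.0 s = 958.3 C.
n(e⁻) = Q/F = 958.3 / 96485 = 0.009932 mol.
Al³⁺ + 3 e⁻ → Al, so n(Al) = n(e⁻)/3 = 0.003311 mol.
m = n·M = 0.003311 × 26.98 = 0.0893 g.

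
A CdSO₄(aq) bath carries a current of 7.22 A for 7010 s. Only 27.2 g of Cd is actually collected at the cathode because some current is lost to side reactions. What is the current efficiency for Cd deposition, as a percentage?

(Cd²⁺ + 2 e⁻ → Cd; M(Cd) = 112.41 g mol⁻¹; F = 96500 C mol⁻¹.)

92.3 %

Q = I·t = 7.220 × 7010.0 = 50610 C; n(e⁻) = 50610/96500 = 0.5245 mol.
Theoretical n(Cd) = n(e⁻)/2 = 0.2622 mol, i.e. m_theo = 0.2622 × 112.41 = 29.48 g.
Efficiency = m_actual / m_theo = 27.2 / 29.48 = 92.3 %.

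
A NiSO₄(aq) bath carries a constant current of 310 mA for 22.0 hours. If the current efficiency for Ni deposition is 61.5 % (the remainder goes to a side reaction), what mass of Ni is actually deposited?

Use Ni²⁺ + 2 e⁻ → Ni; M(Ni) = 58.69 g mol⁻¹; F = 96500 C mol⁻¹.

4.59 g

Q = I·t = 0.3100 × 79200 = 24550 C.
n(e⁻) = 24550/96500 = 0.2544 mol; theoretically n(Ni) = 0.2544/2 = 0.1272 mol, m_theo = 7.466 g.
At 61.5 % efficiency, m_actual = 0.615 × 7.466 = 4.59 g.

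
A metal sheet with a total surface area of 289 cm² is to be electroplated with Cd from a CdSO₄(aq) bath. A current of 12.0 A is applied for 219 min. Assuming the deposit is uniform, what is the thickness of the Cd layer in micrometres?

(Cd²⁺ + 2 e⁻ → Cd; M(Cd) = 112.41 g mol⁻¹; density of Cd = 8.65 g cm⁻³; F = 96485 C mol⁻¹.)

367 μm

Q = I·t = 12.00 × 13140 = 157700 C; n(e⁻) = 1.634 mol.
n(Cd) = n(e⁻)/2 = 0.8171 mol, so m = 0.8171 × 112.41 = 91.85 g.
Volume = m/ρ = 91.85 / 8.65 = 10.62 cm³.
Thickness = V/A = 10.62 / 289 = 0.0367 cm = 367 μm.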